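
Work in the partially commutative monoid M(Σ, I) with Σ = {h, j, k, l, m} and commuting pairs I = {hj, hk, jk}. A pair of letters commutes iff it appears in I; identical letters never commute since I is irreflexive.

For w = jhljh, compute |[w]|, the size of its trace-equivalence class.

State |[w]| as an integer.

4

drop 0:j onto floor
drop 1:h onto floor
drop 2:l onto {0:j, 1:h}
drop 3:j onto {2:l}
drop 4:h onto {2:l}
ground layer = {0:j, 1:h}
drop-orders for the pieces not yet dropped (sum over which currently-grounded one goes next):
  1 to go: {3} 1  {4} 1
  2 to go: {3,4} 2
  3 to go: {2,3,4} 2
  if 0:j drops first: 2 orders
  if 1:h drops first: 2 orders
heap linearizations: 4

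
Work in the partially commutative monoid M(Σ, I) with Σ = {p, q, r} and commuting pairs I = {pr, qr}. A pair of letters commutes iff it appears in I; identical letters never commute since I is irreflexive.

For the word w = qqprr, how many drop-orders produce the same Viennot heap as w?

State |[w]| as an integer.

10

0(q) covers ∅
1(q) covers 0:q
2(p) covers 1:q
3(r) covers ∅
4(r) covers 3:r
floor of heap: 0:q, 3:r
completions by unplaced set U, small U first (add the entries for U minus each lowest piece of U):
  |U|=1: {2}:1  {4}:1
  |U|=2: {1,2}:1  {2,4}:2  {3,4}:1
  |U|=3: {0,1,2}:1  {1,2,4}:3  {2,3,4}:3
  start at 0(q): 6
  start at 3(r): 4
sum over floor = 10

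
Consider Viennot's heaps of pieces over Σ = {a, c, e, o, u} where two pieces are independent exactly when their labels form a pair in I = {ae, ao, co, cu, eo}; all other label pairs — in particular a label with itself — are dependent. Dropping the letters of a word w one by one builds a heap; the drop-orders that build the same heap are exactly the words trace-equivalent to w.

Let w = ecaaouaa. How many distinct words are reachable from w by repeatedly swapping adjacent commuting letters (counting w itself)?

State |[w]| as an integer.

5

piece 0:e — minimal
piece 1:c rests on {0:e}
piece 2:a rests on {1:c}
piece 3:a rests on {2:a}
piece 4:o — minimal
piece 5:u rests on {3:a, 4:o}
piece 6:a rests on {5:u}
piece 7:a rests on {6:a}
minimal pieces: {0:e, 4:o}
ways to finish when only these pieces remain (= sum over removing one remaining piece with nothing left below it):
  1 left: {7}→1
  2 left: {6,7}→1
  3 left: {5,6,7}→1
  4 left: {3,5,6,7}→1  {4,5,6,7}→1
  5 left: {2,3,5,6,7}→1  {3,4,5,6,7}→2
  6 left: {1,2,3,5,6,7}→1  {2,3,4,5,6,7}→3
  placing 0:e first → 4 extensions
  placing 4:o first → 1 extensions
total linear extensions = 5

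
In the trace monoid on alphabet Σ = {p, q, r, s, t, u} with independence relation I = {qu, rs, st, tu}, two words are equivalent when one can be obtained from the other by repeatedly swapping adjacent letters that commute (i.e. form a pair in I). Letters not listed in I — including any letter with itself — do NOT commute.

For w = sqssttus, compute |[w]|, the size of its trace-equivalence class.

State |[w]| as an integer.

0(s) covers ∅
1(q) covers 0:s
2(s) covers 1:q
3(s) covers 2:s
4(t) covers 1:q
5(t) covers 4:t
6(u) covers 3:s
7(s) covers 6:u
floor of heap: 0:s
completions by unplaced set U, small U first (add the entries for U minus each lowest piece of U):
  |U|=1: {5}:1  {7}:1
  |U|=2: {4,5}:1  {5,7}:2  {6,7}:1
  |U|=3: {3,6,7}:1  {4,5,7}:3  {5,6,7}:3
  |U|=4: {2,3,6,7}:1  {3,5,6,7}:4  {4,5,6,7}:6
  |U|=5: {2,3,5,6,7}:5  {3,4,5,6,7}:10
  |U|=6: {2,3,4,5,6,7}:15
  start at 0(s): 15

15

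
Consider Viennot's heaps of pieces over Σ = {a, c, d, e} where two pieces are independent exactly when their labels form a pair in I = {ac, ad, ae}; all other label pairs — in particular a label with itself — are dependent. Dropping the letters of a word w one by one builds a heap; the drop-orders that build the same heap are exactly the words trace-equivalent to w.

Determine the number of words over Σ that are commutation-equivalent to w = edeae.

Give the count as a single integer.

#0=e has no predecessor
#1=d depends on [0:e]
#2=e depends on [1:d]
#3=a has no predecessor
#4=e depends on [2:e]
sources: [0:e, 3:a]
N(rest) = Σ N(rest − s) over sources s of rest; N(one piece) = 1:
  size 1 → [3]=1  [4]=1
  size 2 → [2,4]=1  [3,4]=2
  size 3 → [1,2,4]=1  [2,3,4]=3
  first=0(e) contributes 4
  first=3(a) contributes 1
|[w]| = 5

5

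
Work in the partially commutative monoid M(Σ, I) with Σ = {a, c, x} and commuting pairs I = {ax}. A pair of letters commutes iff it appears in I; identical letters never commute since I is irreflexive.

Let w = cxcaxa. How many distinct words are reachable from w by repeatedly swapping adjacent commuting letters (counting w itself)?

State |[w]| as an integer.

#0=c has no predecessor
#1=x depends on [0:c]
#2=c depends on [1:x]
#3=a depends on [2:c]
#4=x depends on [2:c]
#5=a depends on [3:a]
sources: [0:c]
N(rest) = Σ N(rest − s) over sources s of rest; N(one piece) = 1:
  size 1 → [4]=1  [5]=1
  size 2 → [3,5]=1  [4,5]=2
  size 3 → [3,4,5]=3
  size 4 → [2,3,4,5]=3
  first=0(c) contributes 3

3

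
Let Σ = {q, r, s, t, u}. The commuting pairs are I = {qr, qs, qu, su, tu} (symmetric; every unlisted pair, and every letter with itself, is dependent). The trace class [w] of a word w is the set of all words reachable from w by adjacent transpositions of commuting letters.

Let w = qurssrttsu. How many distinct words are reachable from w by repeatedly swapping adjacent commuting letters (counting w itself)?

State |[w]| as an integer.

drop 0:q onto floor
drop 1:u onto floor
drop 2:r onto {1:u}
drop 3:s onto {2:r}
drop 4:s onto {3:s}
drop 5:r onto {4:s}
drop 6:t onto {0:q, 5:r}
drop 7:t onto {6:t}
drop 8:s onto {7:t}
drop 9:u onto {5:r}
ground layer = {0:q, 1:u}
drop-orders for the pieces not yet dropped (sum over which currently-grounded one goes next):
  1 to go: {8} 1  {9} 1
  2 to go: {7,8} 1  {8,9} 2
  3 to go: {6,7,8} 1  {7,8,9} 3
  4 to go: {0,6,7,8} 1  {6,7,8,9} 4
  5 to go: {0,6,7,8,9} 5  {5,6,7,8,9} 4
  6 to go: {0,5,6,7,8,9} 9  {4,5,6,7,8,9} 4
  7 to go: {0,4,5,6,7,8,9} 13  {3,4,5,6,7,8,9} 4
  8 to go: {0,3,4,5,6,7,8,9} 17  {2,3,4,5,6,7,8,9} 4
  if 0:q drops first: 4 orders
  if 1:u drops first: 21 orders
heap linearizations: 25

25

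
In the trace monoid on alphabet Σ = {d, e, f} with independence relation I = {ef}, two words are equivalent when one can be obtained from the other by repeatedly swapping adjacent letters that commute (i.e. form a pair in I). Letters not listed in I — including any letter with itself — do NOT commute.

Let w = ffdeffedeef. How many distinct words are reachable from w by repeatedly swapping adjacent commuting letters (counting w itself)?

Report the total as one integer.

piece 0:f — minimal
piece 1:f rests on {0:f}
piece 2:d rests on {1:f}
piece 3:e rests on {2:d}
piece 4:f rests on {2:d}
piece 5:f rests on {4:f}
piece 6:e rests on {3:e}
piece 7:d rests on {5:f, 6:e}
piece 8:e rests on {7:d}
piece 9:e rests on {8:e}
piece 10:f rests on {7:d}
minimal pieces: {0:f}
ways to finish when only these pieces remain (= sum over removing one remaining piece with nothing left below it):
  1 left: {9}→1  {10}→1
  2 left: {8,9}→1  {9,10}→2
  3 left: {8,9,10}→3
  4 left: {7,8,9,10}→3
  5 left: {5,7,8,9,10}→3  {6,7,8,9,10}→3
  6 left: {3,6,7,8,9,10}→3  {4,5,7,8,9,10}→3  {5,6,7,8,9,10}→6
  7 left: {3,5,6,7,8,9,10}→9  {4,5,6,7,8,9,10}→9
  8 left: {3,4,5,6,7,8,9,10}→18
  9 left: {2,3,4,5,6,7,8,9,10}→18
  placing 0:f first → 18 extensions

18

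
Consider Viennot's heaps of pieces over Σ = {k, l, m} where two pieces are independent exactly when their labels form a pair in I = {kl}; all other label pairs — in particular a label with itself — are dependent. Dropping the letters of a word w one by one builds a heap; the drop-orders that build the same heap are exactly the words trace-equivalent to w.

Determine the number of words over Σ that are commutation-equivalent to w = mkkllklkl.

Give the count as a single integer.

70

0(m) covers ∅
1(k) covers 0:m
2(k) covers 1:k
3(l) covers 0:m
4(l) covers 3:l
5(k) covers 2:k
6(l) covers 4:l
7(k) covers 5:k
8(l) covers 6:l
floor of heap: 0:m
completions by unplaced set U, small U first (add the entries for U minus each lowest piece of U):
  |U|=1: {7}:1  {8}:1
  |U|=2: {5,7}:1  {6,8}:1  {7,8}:2
  |U|=3: {2,5,7}:1  {4,6,8}:1  {5,7,8}:3  {6,7,8}:3
  |U|=4: {1,2,5,7}:1  {2,5,7,8}:4  {3,4,6,8}:1  {4,6,7,8}:4  {5,6,7,8}:6
  |U|=5: {1,2,5,7,8}:5  {2,5,6,7,8}:10  {3,4,6,7,8}:5  {4,5,6,7,8}:10
  |U|=6: {1,2,5,6,7,8}:15  {2,4,5,6,7,8}:20  {3,4,5,6,7,8}:15
  |U|=7: {1,2,4,5,6,7,8}:35  {2,3,4,5,6,7,8}:35
  start at 0(m): 70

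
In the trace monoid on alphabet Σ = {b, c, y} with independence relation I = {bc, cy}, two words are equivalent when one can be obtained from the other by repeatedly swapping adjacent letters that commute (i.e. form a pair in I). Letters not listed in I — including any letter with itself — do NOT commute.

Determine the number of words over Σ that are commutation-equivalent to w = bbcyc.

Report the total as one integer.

10

#0=b has no predecessor
#1=b depends on [0:b]
#2=c has no predecessor
#3=y depends on [1:b]
#4=c depends on [2:c]
sources: [0:b, 2:c]
N(rest) = Σ N(rest − s) over sources s of rest; N(one piece) = 1:
  size 1 → [3]=1  [4]=1
  size 2 → [1,3]=1  [2,4]=1  [3,4]=2
  size 3 → [0,1,3]=1  [1,3,4]=3  [2,3,4]=3
  first=0(b) contributes 6
  first=2(c) contributes 4
|[w]| = 10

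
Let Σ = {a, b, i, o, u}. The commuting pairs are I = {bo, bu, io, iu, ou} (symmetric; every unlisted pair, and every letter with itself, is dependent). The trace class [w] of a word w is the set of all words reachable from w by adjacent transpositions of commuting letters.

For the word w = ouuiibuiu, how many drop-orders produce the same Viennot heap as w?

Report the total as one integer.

630

drop 0:o onto floor
drop 1:u onto floor
drop 2:u onto {1:u}
drop 3:i onto floor
drop 4:i onto {3:i}
drop 5:b onto {4:i}
drop 6:u onto {2:u}
drop 7:i onto {5:b}
drop 8:u onto {6:u}
ground layer = {0:o, 1:u, 3:i}
drop-orders for the pieces not yet dropped (sum over which currently-grounded one goes next):
  1 to go: {0} 1  {7} 1  {8} 1
  2 to go: {0,7} 2  {0,8} 2  {5,7} 1  {6,8} 1  {7,8} 2
  3 to go: {0,5,7} 3  {0,6,8} 3  {0,7,8} 6  {2,6,8} 1  {4,5,7} 1  {5,7,8} 3  {6,7,8} 3
  4 to go: {0,2,6,8} 4  {0,4,5,7} 4  {0,5,7,8} 12  {0,6,7,8} 12  {1,2,6,8} 1  {2,6,7,8} 4  {3,4,5,7} 1  {4,5,7,8} 4  {5,6,7,8} 6
  5 to go: {0,1,2,6,8} 5  {0,2,6,7,8} 20  {0,3,4,5,7} 5  {0,4,5,7,8} 20  {0,5,6,7,8} 30  {1,2,6,7,8} 5  {2,5,6,7,8} 10  {3,4,5,7,8} 5  {4,5,6,7,8} 10
  6 to go: {0,1,2,6,7,8} 30  {0,2,5,6,7,8} 60  {0,3,4,5,7,8} 30  {0,4,5,6,7,8} 60  {1,2,5,6,7,8} 15  {2,4,5,6,7,8} 20  {3,4,5,6,7,8} 15
  7 to go: {0,1,2,5,6,7,8} 105  {0,2,4,5,6,7,8} 140  {0,3,4,5,6,7,8} 105  {1,2,4,5,6,7,8} 35  {2,3,4,5,6,7,8} 35
  if 0:o drops first: 70 orders
  if 1:u drops first: 280 orders
  if 3:i drops first: 280 orders
heap linearizations: 630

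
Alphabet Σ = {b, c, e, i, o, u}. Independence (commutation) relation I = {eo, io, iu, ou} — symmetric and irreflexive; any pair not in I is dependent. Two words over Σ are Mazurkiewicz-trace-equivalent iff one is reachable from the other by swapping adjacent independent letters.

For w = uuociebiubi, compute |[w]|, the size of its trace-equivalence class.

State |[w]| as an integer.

6

#0=u has no predecessor
#1=u depends on [0:u]
#2=o has no predecessor
#3=c depends on [1:u, 2:o]
#4=i depends on [3:c]
#5=e depends on [4:i]
#6=b depends on [5:e]
#7=i depends on [6:b]
#8=u depends on [6:b]
#9=b depends on [7:i, 8:u]
#10=i depends on [9:b]
sources: [0:u, 2:o]
N(rest) = Σ N(rest − s) over sources s of rest; N(one piece) = 1:
  size 1 → [10]=1
  size 2 → [9,10]=1
  size 3 → [7,9,10]=1  [8,9,10]=1
  size 4 → [7,8,9,10]=2
  size 5 → [6,7,8,9,10]=2
  size 6 → [5,6,7,8,9,10]=2
  size 7 → [4,5,6,7,8,9,10]=2
  size 8 → [3,4,5,6,7,8,9,10]=2
  size 9 → [1,3,4,5,6,7,8,9,10]=2  [2,3,4,5,6,7,8,9,10]=2
  first=0(u) contributes 4
  first=2(o) contributes 2
|[w]| = 6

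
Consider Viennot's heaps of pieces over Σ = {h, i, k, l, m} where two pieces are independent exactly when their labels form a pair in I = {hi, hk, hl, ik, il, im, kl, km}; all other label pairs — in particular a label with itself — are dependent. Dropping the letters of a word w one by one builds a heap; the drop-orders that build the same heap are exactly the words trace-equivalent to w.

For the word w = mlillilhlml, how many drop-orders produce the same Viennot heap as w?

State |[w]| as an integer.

piece 0:m — minimal
piece 1:l rests on {0:m}
piece 2:i — minimal
piece 3:l rests on {1:l}
piece 4:l rests on {3:l}
piece 5:i rests on {2:i}
piece 6:l rests on {4:l}
piece 7:h rests on {0:m}
piece 8:l rests on {6:l}
piece 9:m rests on {7:h, 8:l}
piece 10:l rests on {9:m}
minimal pieces: {0:m, 2:i}
ways to finish when only these pieces remain (= sum over removing one remaining piece with nothing left below it):
  1 left: {5}→1  {10}→1
  2 left: {2,5}→1  {5,10}→2  {9,10}→1
  3 left: {2,5,10}→3  {5,9,10}→3  {7,9,10}→1  {8,9,10}→1
  4 left: {2,5,9,10}→6  {5,7,9,10}→4  {5,8,9,10}→4  {6,8,9,10}→1  {7,8,9,10}→2
  5 left: {2,5,7,9,10}→10  {2,5,8,9,10}→10  {4,6,8,9,10}→1  {5,6,8,9,10}→5  {5,7,8,9,10}→10  {6,7,8,9,10}→3
  6 left: {2,5,6,8,9,10}→15  {2,5,7,8,9,10}→30  {3,4,6,8,9,10}→1  {4,5,6,8,9,10}→6  {4,6,7,8,9,10}→4  {5,6,7,8,9,10}→18
  7 left: {1,3,4,6,8,9,10}→1  {2,4,5,6,8,9,10}→21  {2,5,6,7,8,9,10}→63  {3,4,5,6,8,9,10}→7  {3,4,6,7,8,9,10}→5  {4,5,6,7,8,9,10}→28
  8 left: {1,3,4,5,6,8,9,10}→8  {1,3,4,6,7,8,9,10}→6  {2,3,4,5,6,8,9,10}→28  {2,4,5,6,7,8,9,10}→112  {3,4,5,6,7,8,9,10}→40
  9 left: {0,1,3,4,6,7,8,9,10}→6  {1,2,3,4,5,6,8,9,10}→36  {1,3,4,5,6,7,8,9,10}→54  {2,3,4,5,6,7,8,9,10}→180
  placing 0:m first → 270 extensions
  placing 2:i first → 60 extensions
total linear extensions = 330

330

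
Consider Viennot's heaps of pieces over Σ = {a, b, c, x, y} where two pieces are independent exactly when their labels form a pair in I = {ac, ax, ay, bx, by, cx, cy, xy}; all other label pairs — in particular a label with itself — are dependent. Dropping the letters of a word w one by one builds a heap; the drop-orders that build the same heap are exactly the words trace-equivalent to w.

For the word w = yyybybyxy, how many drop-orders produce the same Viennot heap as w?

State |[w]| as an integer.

#0=y has no predecessor
#1=y depends on [0:y]
#2=y depends on [1:y]
#3=b has no predecessor
#4=y depends on [2:y]
#5=b depends on [3:b]
#6=y depends on [4:y]
#7=x has no predecessor
#8=y depends on [6:y]
sources: [0:y, 3:b, 7:x]
N(rest) = Σ N(rest − s) over sources s of rest; N(one piece) = 1:
  size 1 → [5]=1  [7]=1  [8]=1
  size 2 → [3,5]=1  [5,7]=2  [5,8]=2  [6,8]=1  [7,8]=2
  size 3 → [3,5,7]=3  [3,5,8]=3  [4,6,8]=1  [5,6,8]=3  [5,7,8]=6  [6,7,8]=3
  size 4 → [2,4,6,8]=1  [3,5,6,8]=6  [3,5,7,8]=12  [4,5,6,8]=4  [4,6,7,8]=4  [5,6,7,8]=12
  size 5 → [1,2,4,6,8]=1  [2,4,5,6,8]=5  [2,4,6,7,8]=5  [3,4,5,6,8]=10  [3,5,6,7,8]=30  [4,5,6,7,8]=20
  size 6 → [0,1,2,4,6,8]=1  [1,2,4,5,6,8]=6  [1,2,4,6,7,8]=6  [2,3,4,5,6,8]=15  [2,4,5,6,7,8]=30  [3,4,5,6,7,8]=60
  size 7 → [0,1,2,4,5,6,8]=7  [0,1,2,4,6,7,8]=7  [1,2,3,4,5,6,8]=21  [1,2,4,5,6,7,8]=42  [2,3,4,5,6,7,8]=105
  first=0(y) contributes 168
  first=3(b) contributes 56
  first=7(x) contributes 28
|[w]| = 252

252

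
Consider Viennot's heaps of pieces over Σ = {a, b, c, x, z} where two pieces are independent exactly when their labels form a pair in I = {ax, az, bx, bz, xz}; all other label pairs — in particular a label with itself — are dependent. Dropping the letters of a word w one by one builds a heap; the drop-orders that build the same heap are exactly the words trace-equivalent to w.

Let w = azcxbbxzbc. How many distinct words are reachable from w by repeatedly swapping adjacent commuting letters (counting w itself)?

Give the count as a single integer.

120

drop 0:a onto floor
drop 1:z onto floor
drop 2:c onto {0:a, 1:z}
drop 3:x onto {2:c}
drop 4:b onto {2:c}
drop 5:b onto {4:b}
drop 6:x onto {3:x}
drop 7:z onto {2:c}
drop 8:b onto {5:b}
drop 9:c onto {6:x, 7:z, 8:b}
ground layer = {0:a, 1:z}
drop-orders for the pieces not yet dropped (sum over which currently-grounded one goes next):
  1 to go: {9} 1
  2 to go: {6,9} 1  {7,9} 1  {8,9} 1
  3 to go: {3,6,9} 1  {5,8,9} 1  {6,7,9} 2  {6,8,9} 2  {7,8,9} 2
  4 to go: {3,6,7,9} 3  {3,6,8,9} 3  {4,5,8,9} 1  {5,6,8,9} 3  {5,7,8,9} 3  {6,7,8,9} 6
  5 to go: {3,5,6,8,9} 6  {3,6,7,8,9} 12  {4,5,6,8,9} 4  {4,5,7,8,9} 4  {5,6,7,8,9} 12
  6 to go: {3,4,5,6,8,9} 10  {3,5,6,7,8,9} 30  {4,5,6,7,8,9} 20
  7 to go: {3,4,5,6,7,8,9} 60
  8 to go: {2,3,4,5,6,7,8,9} 60
  if 0:a drops first: 60 orders
  if 1:z drops first: 60 orders
heap linearizations: 120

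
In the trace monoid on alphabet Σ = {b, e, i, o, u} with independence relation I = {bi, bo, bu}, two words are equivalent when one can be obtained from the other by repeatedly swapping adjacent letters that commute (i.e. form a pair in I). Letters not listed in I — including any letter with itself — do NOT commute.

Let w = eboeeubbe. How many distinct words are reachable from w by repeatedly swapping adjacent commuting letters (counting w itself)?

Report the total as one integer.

6

drop 0:e onto floor
drop 1:b onto {0:e}
drop 2:o onto {0:e}
drop 3:e onto {1:b, 2:o}
drop 4:e onto {3:e}
drop 5:u onto {4:e}
drop 6:b onto {4:e}
drop 7:b onto {6:b}
drop 8:e onto {5:u, 7:b}
ground layer = {0:e}
drop-orders for the pieces not yet dropped (sum over which currently-grounded one goes next):
  1 to go: {8} 1
  2 to go: {5,8} 1  {7,8} 1
  3 to go: {5,7,8} 2  {6,7,8} 1
  4 to go: {5,6,7,8} 3
  5 to go: {4,5,6,7,8} 3
  6 to go: {3,4,5,6,7,8} 3
  7 to go: {1,3,4,5,6,7,8} 3  {2,3,4,5,6,7,8} 3
  if 0:e drops first: 6 orders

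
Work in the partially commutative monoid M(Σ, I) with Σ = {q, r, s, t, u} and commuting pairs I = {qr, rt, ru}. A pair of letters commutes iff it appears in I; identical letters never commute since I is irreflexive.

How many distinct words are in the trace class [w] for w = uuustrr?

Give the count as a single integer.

0(u) covers ∅
1(u) covers 0:u
2(u) covers 1:u
3(s) covers 2:u
4(t) covers 3:s
5(r) covers 3:s
6(r) covers 5:r
floor of heap: 0:u
completions by unplaced set U, small U first (add the entries for U minus each lowest piece of U):
  |U|=1: {4}:1  {6}:1
  |U|=2: {4,6}:2  {5,6}:1
  |U|=3: {4,5,6}:3
  |U|=4: {3,4,5,6}:3
  |U|=5: {2,3,4,5,6}:3
  start at 0(u): 3

3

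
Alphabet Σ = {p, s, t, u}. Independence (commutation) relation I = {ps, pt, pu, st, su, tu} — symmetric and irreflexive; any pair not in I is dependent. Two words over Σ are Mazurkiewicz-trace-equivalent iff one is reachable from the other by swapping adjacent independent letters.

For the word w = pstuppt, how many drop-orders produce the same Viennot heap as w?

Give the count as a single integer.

#0=p has no predecessor
#1=s has no predecessor
#2=t has no predecessor
#3=u has no predecessor
#4=p depends on [0:p]
#5=p depends on [4:p]
#6=t depends on [2:t]
sources: [0:p, 1:s, 2:t, 3:u]
N(rest) = Σ N(rest − s) over sources s of rest; N(one piece) = 1:
  size 1 → [1]=1  [3]=1  [5]=1  [6]=1
  size 2 → [1,3]=2  [1,5]=2  [1,6]=2  [2,6]=1  [3,5]=2  [3,6]=2  [4,5]=1  [5,6]=2
  size 3 → [0,4,5]=1  [1,2,6]=3  [1,3,5]=6  [1,3,6]=6  [1,4,5]=3  [1,5,6]=6  [2,3,6]=3  [2,5,6]=3  [3,4,5]=3  [3,5,6]=6  [4,5,6]=3
  size 4 → [0,1,4,5]=4  [0,3,4,5]=4  [0,4,5,6]=4  [1,2,3,6]=12  [1,2,5,6]=12  [1,3,4,5]=12  [1,3,5,6]=24  [1,4,5,6]=12  [2,3,5,6]=12  [2,4,5,6]=6  [3,4,5,6]=12
  size 5 → [0,1,3,4,5]=20  [0,1,4,5,6]=20  [0,2,4,5,6]=10  [0,3,4,5,6]=20  [1,2,3,5,6]=60  [1,2,4,5,6]=30  [1,3,4,5,6]=60  [2,3,4,5,6]=30
  first=0(p) contributes 180
  first=1(s) contributes 60
  first=2(t) contributes 120
  first=3(u) contributes 60
|[w]| = 420

420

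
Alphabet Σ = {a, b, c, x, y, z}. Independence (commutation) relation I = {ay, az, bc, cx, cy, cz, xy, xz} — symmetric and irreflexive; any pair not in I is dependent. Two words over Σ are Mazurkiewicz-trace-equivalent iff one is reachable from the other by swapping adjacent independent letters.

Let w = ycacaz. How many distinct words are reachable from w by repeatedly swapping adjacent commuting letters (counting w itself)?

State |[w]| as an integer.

piece 0:y — minimal
piece 1:c — minimal
piece 2:a rests on {1:c}
piece 3:c rests on {2:a}
piece 4:a rests on {3:c}
piece 5:z rests on {0:y}
minimal pieces: {0:y, 1:c}
ways to finish when only these pieces remain (= sum over removing one remaining piece with nothing left below it):
  1 left: {4}→1  {5}→1
  2 left: {0,5}→1  {3,4}→1  {4,5}→2
  3 left: {0,4,5}→3  {2,3,4}→1  {3,4,5}→3
  4 left: {0,3,4,5}→6  {1,2,3,4}→1  {2,3,4,5}→4
  placing 0:y first → 5 extensions
  placing 1:c first → 10 extensions
total linear extensions = 15

15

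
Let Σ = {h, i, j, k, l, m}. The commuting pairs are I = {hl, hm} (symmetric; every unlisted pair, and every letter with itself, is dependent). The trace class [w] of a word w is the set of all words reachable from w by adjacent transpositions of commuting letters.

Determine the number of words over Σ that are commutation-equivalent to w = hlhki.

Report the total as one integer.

#0=h has no predecessor
#1=l has no predecessor
#2=h depends on [0:h]
#3=k depends on [1:l, 2:h]
#4=i depends on [3:k]
sources: [0:h, 1:l]
N(rest) = Σ N(rest − s) over sources s of rest; N(one piece) = 1:
  size 1 → [4]=1
  size 2 → [3,4]=1
  size 3 → [1,3,4]=1  [2,3,4]=1
  first=0(h) contributes 2
  first=1(l) contributes 1
|[w]| = 3

3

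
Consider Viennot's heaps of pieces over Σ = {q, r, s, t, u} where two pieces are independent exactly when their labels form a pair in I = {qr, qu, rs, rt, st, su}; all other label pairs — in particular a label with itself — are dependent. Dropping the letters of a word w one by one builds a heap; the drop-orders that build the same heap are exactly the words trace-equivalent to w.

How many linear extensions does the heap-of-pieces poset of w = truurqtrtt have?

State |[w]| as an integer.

80

#0=t has no predecessor
#1=r has no predecessor
#2=u depends on [0:t, 1:r]
#3=u depends on [2:u]
#4=r depends on [3:u]
#5=q depends on [0:t]
#6=t depends on [3:u, 5:q]
#7=r depends on [4:r]
#8=t depends on [6:t]
#9=t depends on [8:t]
sources: [0:t, 1:r]
N(rest) = Σ N(rest − s) over sources s of rest; N(one piece) = 1:
  size 1 → [7]=1  [9]=1
  size 2 → [4,7]=1  [7,9]=2  [8,9]=1
  size 3 → [4,7,9]=3  [6,8,9]=1  [7,8,9]=3
  size 4 → [4,7,8,9]=6  [5,6,8,9]=1  [6,7,8,9]=4
  size 5 → [4,6,7,8,9]=10  [5,6,7,8,9]=5
  size 6 → [3,4,6,7,8,9]=10  [4,5,6,7,8,9]=15
  size 7 → [2,3,4,6,7,8,9]=10  [3,4,5,6,7,8,9]=25
  size 8 → [1,2,3,4,6,7,8,9]=10  [2,3,4,5,6,7,8,9]=35
  first=0(t) contributes 45
  first=1(r) contributes 35
|[w]| = 80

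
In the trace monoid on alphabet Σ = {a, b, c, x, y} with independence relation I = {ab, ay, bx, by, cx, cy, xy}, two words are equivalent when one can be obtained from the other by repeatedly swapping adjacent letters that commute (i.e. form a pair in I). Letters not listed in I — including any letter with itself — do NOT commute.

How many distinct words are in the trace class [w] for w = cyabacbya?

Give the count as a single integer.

216

0(c) covers ∅
1(y) covers ∅
2(a) covers 0:c
3(b) covers 0:c
4(a) covers 2:a
5(c) covers 3:b, 4:a
6(b) covers 5:c
7(y) covers 1:y
8(a) covers 5:c
floor of heap: 0:c, 1:y
completions by unplaced set U, small U first (add the entries for U minus each lowest piece of U):
  |U|=1: {6}:1  {7}:1  {8}:1
  |U|=2: {1,7}:1  {6,7}:2  {6,8}:2  {7,8}:2
  |U|=3: {1,6,7}:3  {1,7,8}:3  {5,6,8}:2  {6,7,8}:6
  |U|=4: {1,6,7,8}:12  {3,5,6,8}:2  {4,5,6,8}:2  {5,6,7,8}:8
  |U|=5: {1,5,6,7,8}:20  {2,4,5,6,8}:2  {3,4,5,6,8}:4  {3,5,6,7,8}:10  {4,5,6,7,8}:10
  |U|=6: {1,3,5,6,7,8}:30  {1,4,5,6,7,8}:30  {2,3,4,5,6,8}:6  {2,4,5,6,7,8}:12  {3,4,5,6,7,8}:24
  |U|=7: {0,2,3,4,5,6,8}:6  {1,2,4,5,6,7,8}:42  {1,3,4,5,6,7,8}:84  {2,3,4,5,6,7,8}:42
  start at 0(c): 168
  start at 1(y): 48
sum over floor = 216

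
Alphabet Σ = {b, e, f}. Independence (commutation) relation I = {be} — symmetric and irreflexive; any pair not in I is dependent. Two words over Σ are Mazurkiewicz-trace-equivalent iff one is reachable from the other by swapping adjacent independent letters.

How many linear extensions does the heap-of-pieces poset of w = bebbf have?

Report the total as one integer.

4

drop 0:b onto floor
drop 1:e onto floor
drop 2:b onto {0:b}
drop 3:b onto {2:b}
drop 4:f onto {1:e, 3:b}
ground layer = {0:b, 1:e}
drop-orders for the pieces not yet dropped (sum over which currently-grounded one goes next):
  1 to go: {4} 1
  2 to go: {1,4} 1  {3,4} 1
  3 to go: {1,3,4} 2  {2,3,4} 1
  if 0:b drops first: 3 orders
  if 1:e drops first: 1 orders
heap linearizations: 4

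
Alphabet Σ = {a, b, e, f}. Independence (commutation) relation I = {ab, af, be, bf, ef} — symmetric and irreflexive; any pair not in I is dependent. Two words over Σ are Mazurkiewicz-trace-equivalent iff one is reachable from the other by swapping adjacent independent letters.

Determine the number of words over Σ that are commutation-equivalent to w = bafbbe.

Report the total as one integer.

60

0(b) covers ∅
1(a) covers ∅
2(f) covers ∅
3(b) covers 0:b
4(b) covers 3:b
5(e) covers 1:a
floor of heap: 0:b, 1:a, 2:f
completions by unplaced set U, small U first (add the entries for U minus each lowest piece of U):
  |U|=1: {2}:1  {4}:1  {5}:1
  |U|=2: {1,5}:1  {2,4}:2  {2,5}:2  {3,4}:1  {4,5}:2
  |U|=3: {0,3,4}:1  {1,2,5}:3  {1,4,5}:3  {2,3,4}:3  {2,4,5}:6  {3,4,5}:3
  |U|=4: {0,2,3,4}:4  {0,3,4,5}:4  {1,2,4,5}:12  {1,3,4,5}:6  {2,3,4,5}:12
  start at 0(b): 30
  start at 1(a): 20
  start at 2(f): 10
sum over floor = 60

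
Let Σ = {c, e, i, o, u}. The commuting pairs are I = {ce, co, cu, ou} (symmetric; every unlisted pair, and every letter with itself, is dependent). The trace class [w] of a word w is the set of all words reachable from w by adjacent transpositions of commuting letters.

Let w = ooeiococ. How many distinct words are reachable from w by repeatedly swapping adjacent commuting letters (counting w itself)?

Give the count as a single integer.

0(o) covers ∅
1(o) covers 0:o
2(e) covers 1:o
3(i) covers 2:e
4(o) covers 3:i
5(c) covers 3:i
6(o) covers 4:o
7(c) covers 5:c
floor of heap: 0:o
completions by unplaced set U, small U first (add the entries for U minus each lowest piece of U):
  |U|=1: {6}:1  {7}:1
  |U|=2: {4,6}:1  {5,7}:1  {6,7}:2
  |U|=3: {4,6,7}:3  {5,6,7}:3
  |U|=4: {4,5,6,7}:6
  |U|=5: {3,4,5,6,7}:6
  |U|=6: {2,3,4,5,6,7}:6
  start at 0(o): 6

6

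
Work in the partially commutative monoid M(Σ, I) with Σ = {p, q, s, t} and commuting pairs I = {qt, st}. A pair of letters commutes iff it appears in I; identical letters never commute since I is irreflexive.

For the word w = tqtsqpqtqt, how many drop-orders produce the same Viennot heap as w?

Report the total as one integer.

60

0(t) covers ∅
1(q) covers ∅
2(t) covers 0:t
3(s) covers 1:q
4(q) covers 3:s
5(p) covers 2:t, 4:q
6(q) covers 5:p
7(t) covers 5:p
8(q) covers 6:q
9(t) covers 7:t
floor of heap: 0:t, 1:q
completions by unplaced set U, small U first (add the entries for U minus each lowest piece of U):
  |U|=1: {8}:1  {9}:1
  |U|=2: {6,8}:1  {7,9}:1  {8,9}:2
  |U|=3: {6,8,9}:3  {7,8,9}:3
  |U|=4: {6,7,8,9}:6
  |U|=5: {5,6,7,8,9}:6
  |U|=6: {2,5,6,7,8,9}:6  {4,5,6,7,8,9}:6
  |U|=7: {0,2,5,6,7,8,9}:6  {2,4,5,6,7,8,9}:12  {3,4,5,6,7,8,9}:6
  |U|=8: {0,2,4,5,6,7,8,9}:18  {1,3,4,5,6,7,8,9}:6  {2,3,4,5,6,7,8,9}:18
  start at 0(t): 24
  start at 1(q): 36
sum over floor = 60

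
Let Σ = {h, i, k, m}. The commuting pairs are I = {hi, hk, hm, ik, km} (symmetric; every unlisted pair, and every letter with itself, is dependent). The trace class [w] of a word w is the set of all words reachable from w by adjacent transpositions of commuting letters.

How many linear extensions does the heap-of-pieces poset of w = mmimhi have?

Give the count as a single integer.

6

#0=m has no predecessor
#1=m depends on [0:m]
#2=i depends on [1:m]
#3=m depends on [2:i]
#4=h has no predecessor
#5=i depends on [3:m]
sources: [0:m, 4:h]
N(rest) = Σ N(rest − s) over sources s of rest; N(one piece) = 1:
  size 1 → [4]=1  [5]=1
  size 2 → [3,5]=1  [4,5]=2
  size 3 → [2,3,5]=1  [3,4,5]=3
  size 4 → [1,2,3,5]=1  [2,3,4,5]=4
  first=0(m) contributes 5
  first=4(h) contributes 1
|[w]| = 6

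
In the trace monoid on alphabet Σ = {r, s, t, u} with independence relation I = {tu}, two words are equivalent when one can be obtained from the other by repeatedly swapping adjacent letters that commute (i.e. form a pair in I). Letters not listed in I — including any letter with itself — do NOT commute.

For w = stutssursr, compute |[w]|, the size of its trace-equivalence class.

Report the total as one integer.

0(s) covers ∅
1(t) covers 0:s
2(u) covers 0:s
3(t) covers 1:t
4(s) covers 2:u, 3:t
5(s) covers 4:s
6(u) covers 5:s
7(r) covers 6:u
8(s) covers 7:r
9(r) covers 8:s
floor of heap: 0:s
completions by unplaced set U, small U first (add the entries for U minus each lowest piece of U):
  |U|=1: {9}:1
  |U|=2: {8,9}:1
  |U|=3: {7,8,9}:1
  |U|=4: {6,7,8,9}:1
  |U|=5: {5,6,7,8,9}:1
  |U|=6: {4,5,6,7,8,9}:1
  |U|=7: {2,4,5,6,7,8,9}:1  {3,4,5,6,7,8,9}:1
  |U|=8: {1,3,4,5,6,7,8,9}:1  {2,3,4,5,6,7,8,9}:2
  start at 0(s): 3

3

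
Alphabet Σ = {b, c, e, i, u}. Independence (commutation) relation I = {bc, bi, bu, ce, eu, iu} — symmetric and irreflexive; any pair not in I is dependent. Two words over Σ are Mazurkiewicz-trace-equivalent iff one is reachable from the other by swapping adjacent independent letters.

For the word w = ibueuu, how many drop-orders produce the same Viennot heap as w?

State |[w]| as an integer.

0(i) covers ∅
1(b) covers ∅
2(u) covers ∅
3(e) covers 0:i, 1:b
4(u) covers 2:u
5(u) covers 4:u
floor of heap: 0:i, 1:b, 2:u
completions by unplaced set U, small U first (add the entries for U minus each lowest piece of U):
  |U|=1: {3}:1  {5}:1
  |U|=2: {0,3}:1  {1,3}:1  {3,5}:2  {4,5}:1
  |U|=3: {0,1,3}:2  {0,3,5}:3  {1,3,5}:3  {2,4,5}:1  {3,4,5}:3
  |U|=4: {0,1,3,5}:8  {0,3,4,5}:6  {1,3,4,5}:6  {2,3,4,5}:4
  start at 0(i): 10
  start at 1(b): 10
  start at 2(u): 20
sum over floor = 40

40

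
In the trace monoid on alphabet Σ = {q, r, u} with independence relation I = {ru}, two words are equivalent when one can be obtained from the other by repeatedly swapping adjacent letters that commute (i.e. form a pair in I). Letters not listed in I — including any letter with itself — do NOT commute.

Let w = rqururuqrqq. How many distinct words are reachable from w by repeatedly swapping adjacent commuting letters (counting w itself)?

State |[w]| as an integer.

10

0(r) covers ∅
1(q) covers 0:r
2(u) covers 1:q
3(r) covers 1:q
4(u) covers 2:u
5(r) covers 3:r
6(u) covers 4:u
7(q) covers 5:r, 6:u
8(r) covers 7:q
9(q) covers 8:r
10(q) covers 9:q
floor of heap: 0:r
completions by unplaced set U, small U first (add the entries for U minus each lowest piece of U):
  |U|=1: {10}:1
  |U|=2: {9,10}:1
  |U|=3: {8,9,10}:1
  |U|=4: {7,8,9,10}:1
  |U|=5: {5,7,8,9,10}:1  {6,7,8,9,10}:1
  |U|=6: {3,5,7,8,9,10}:1  {4,6,7,8,9,10}:1  {5,6,7,8,9,10}:2
  |U|=7: {2,4,6,7,8,9,10}:1  {3,5,6,7,8,9,10}:3  {4,5,6,7,8,9,10}:3
  |U|=8: {2,4,5,6,7,8,9,10}:4  {3,4,5,6,7,8,9,10}:6
  |U|=9: {2,3,4,5,6,7,8,9,10}:10
  start at 0(r): 10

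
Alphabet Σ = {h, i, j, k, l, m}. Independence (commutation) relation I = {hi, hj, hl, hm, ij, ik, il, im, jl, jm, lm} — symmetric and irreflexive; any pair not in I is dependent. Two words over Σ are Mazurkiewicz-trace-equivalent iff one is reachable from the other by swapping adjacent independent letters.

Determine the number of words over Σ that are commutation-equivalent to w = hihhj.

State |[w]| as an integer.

piece 0:h — minimal
piece 1:i — minimal
piece 2:h rests on {0:h}
piece 3:h rests on {2:h}
piece 4:j — minimal
minimal pieces: {0:h, 1:i, 4:j}
ways to finish when only these pieces remain (= sum over removing one remaining piece with nothing left below it):
  1 left: {1}→1  {3}→1  {4}→1
  2 left: {1,3}→2  {1,4}→2  {2,3}→1  {3,4}→2
  3 left: {0,2,3}→1  {1,2,3}→3  {1,3,4}→6  {2,3,4}→3
  placing 0:h first → 12 extensions
  placing 1:i first → 4 extensions
  placing 4:j first → 4 extensions
total linear extensions = 20

20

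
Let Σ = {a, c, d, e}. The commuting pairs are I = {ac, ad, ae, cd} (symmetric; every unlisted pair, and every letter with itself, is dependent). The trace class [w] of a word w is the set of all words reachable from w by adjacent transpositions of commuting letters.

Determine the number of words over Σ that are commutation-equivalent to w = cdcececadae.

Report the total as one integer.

#0=c has no predecessor
#1=d has no predecessor
#2=c depends on [0:c]
#3=e depends on [1:d, 2:c]
#4=c depends on [3:e]
#5=e depends on [4:c]
#6=c depends on [5:e]
#7=a has no predecessor
#8=d depends on [5:e]
#9=a depends on [7:a]
#10=e depends on [6:c, 8:d]
sources: [0:c, 1:d, 7:a]
N(rest) = Σ N(rest − s) over sources s of rest; N(one piece) = 1:
  size 1 → [9]=1  [10]=1
  size 2 → [6,10]=1  [7,9]=1  [8,10]=1  [9,10]=2
  size 3 → [6,8,10]=2  [6,9,10]=3  [7,9,10]=3  [8,9,10]=3
  size 4 → [5,6,8,10]=2  [6,7,9,10]=6  [6,8,9,10]=8  [7,8,9,10]=6
  size 5 → [4,5,6,8,10]=2  [5,6,8,9,10]=10  [6,7,8,9,10]=20
  size 6 → [3,4,5,6,8,10]=2  [4,5,6,8,9,10]=12  [5,6,7,8,9,10]=30
  size 7 → [1,3,4,5,6,8,10]=2  [2,3,4,5,6,8,10]=2  [3,4,5,6,8,9,10]=14  [4,5,6,7,8,9,10]=42
  size 8 → [0,2,3,4,5,6,8,10]=2  [1,2,3,4,5,6,8,10]=4  [1,3,4,5,6,8,9,10]=16  [2,3,4,5,6,8,9,10]=16  [3,4,5,6,7,8,9,10]=56
  size 9 → [0,1,2,3,4,5,6,8,10]=6  [0,2,3,4,5,6,8,9,10]=18  [1,2,3,4,5,6,8,9,10]=36  [1,3,4,5,6,7,8,9,10]=72  [2,3,4,5,6,7,8,9,10]=72
  first=0(c) contributes 180
  first=1(d) contributes 90
  first=7(a) contributes 60
|[w]| = 330

330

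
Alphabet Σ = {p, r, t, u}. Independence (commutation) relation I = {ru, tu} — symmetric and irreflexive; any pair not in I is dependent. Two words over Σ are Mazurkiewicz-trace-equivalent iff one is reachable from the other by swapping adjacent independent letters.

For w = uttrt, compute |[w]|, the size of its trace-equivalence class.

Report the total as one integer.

piece 0:u — minimal
piece 1:t — minimal
piece 2:t rests on {1:t}
piece 3:r rests on {2:t}
piece 4:t rests on {3:r}
minimal pieces: {0:u, 1:t}
ways to finish when only these pieces remain (= sum over removing one remaining piece with nothing left below it):
  1 left: {0}→1  {4}→1
  2 left: {0,4}→2  {3,4}→1
  3 left: {0,3,4}→3  {2,3,4}→1
  placing 0:u first → 1 extensions
  placing 1:t first → 4 extensions
total linear extensions = 5

5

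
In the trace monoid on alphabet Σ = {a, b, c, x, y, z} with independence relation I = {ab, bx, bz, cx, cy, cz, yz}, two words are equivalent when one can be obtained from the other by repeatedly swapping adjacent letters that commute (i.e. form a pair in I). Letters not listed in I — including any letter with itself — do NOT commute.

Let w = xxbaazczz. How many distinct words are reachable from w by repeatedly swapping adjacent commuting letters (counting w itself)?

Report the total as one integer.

piece 0:x — minimal
piece 1:x rests on {0:x}
piece 2:b — minimal
piece 3:a rests on {1:x}
piece 4:a rests on {3:a}
piece 5:z rests on {4:a}
piece 6:c rests on {2:b, 4:a}
piece 7:z rests on {5:z}
piece 8:z rests on {7:z}
minimal pieces: {0:x, 2:b}
ways to finish when only these pieces remain (= sum over removing one remaining piece with nothing left below it):
  1 left: {6}→1  {8}→1
  2 left: {2,6}→1  {6,8}→2  {7,8}→1
  3 left: {2,6,8}→3  {5,7,8}→1  {6,7,8}→3
  4 left: {2,6,7,8}→6  {5,6,7,8}→4
  5 left: {2,5,6,7,8}→10  {4,5,6,7,8}→4
  6 left: {2,4,5,6,7,8}→14  {3,4,5,6,7,8}→4
  7 left: {1,3,4,5,6,7,8}→4  {2,3,4,5,6,7,8}→18
  placing 0:x first → 22 extensions
  placing 2:b first → 4 extensions
total linear extensions = 26

26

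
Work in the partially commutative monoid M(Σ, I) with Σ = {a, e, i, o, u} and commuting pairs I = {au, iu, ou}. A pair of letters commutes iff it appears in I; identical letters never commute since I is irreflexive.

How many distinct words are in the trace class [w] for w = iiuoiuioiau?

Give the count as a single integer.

piece 0:i — minimal
piece 1:i rests on {0:i}
piece 2:u — minimal
piece 3:o rests on {1:i}
piece 4:i rests on {3:o}
piece 5:u rests on {2:u}
piece 6:i rests on {4:i}
piece 7:o rests on {6:i}
piece 8:i rests on {7:o}
piece 9:a rests on {8:i}
piece 10:u rests on {5:u}
minimal pieces: {0:i, 2:u}
ways to finish when only these pieces remain (= sum over removing one remaining piece with nothing left below it):
  1 left: {9}→1  {10}→1
  2 left: {5,10}→1  {8,9}→1  {9,10}→2
  3 left: {2,5,10}→1  {5,9,10}→3  {7,8,9}→1  {8,9,10}→3
  4 left: {2,5,9,10}→4  {5,8,9,10}→6  {6,7,8,9}→1  {7,8,9,10}→4
  5 left: {2,5,8,9,10}→10  {4,6,7,8,9}→1  {5,7,8,9,10}→10  {6,7,8,9,10}→5
  6 left: {2,5,7,8,9,10}→20  {3,4,6,7,8,9}→1  {4,6,7,8,9,10}→6  {5,6,7,8,9,10}→15
  7 left: {1,3,4,6,7,8,9}→1  {2,5,6,7,8,9,10}→35  {3,4,6,7,8,9,10}→7  {4,5,6,7,8,9,10}→21
  8 left: {0,1,3,4,6,7,8,9}→1  {1,3,4,6,7,8,9,10}→8  {2,4,5,6,7,8,9,10}→56  {3,4,5,6,7,8,9,10}→28
  9 left: {0,1,3,4,6,7,8,9,10}→9  {1,3,4,5,6,7,8,9,10}→36  {2,3,4,5,6,7,8,9,10}→84
  placing 0:i first → 120 extensions
  placing 2:u first → 45 extensions
total linear extensions = 165

165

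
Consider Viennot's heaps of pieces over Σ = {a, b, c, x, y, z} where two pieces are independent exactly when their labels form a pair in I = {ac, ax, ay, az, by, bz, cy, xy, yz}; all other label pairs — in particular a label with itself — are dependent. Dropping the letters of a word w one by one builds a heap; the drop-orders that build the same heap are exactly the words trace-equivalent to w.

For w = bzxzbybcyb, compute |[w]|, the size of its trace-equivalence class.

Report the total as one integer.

#0=b has no predecessor
#1=z has no predecessor
#2=x depends on [0:b, 1:z]
#3=z depends on [2:x]
#4=b depends on [2:x]
#5=y has no predecessor
#6=b depends on [4:b]
#7=c depends on [3:z, 6:b]
#8=y depends on [5:y]
#9=b depends on [7:c]
sources: [0:b, 1:z, 5:y]
N(rest) = Σ N(rest − s) over sources s of rest; N(one piece) = 1:
  size 1 → [8]=1  [9]=1
  size 2 → [5,8]=1  [7,9]=1  [8,9]=2
  size 3 → [3,7,9]=1  [5,8,9]=3  [6,7,9]=1  [7,8,9]=3
  size 4 → [3,6,7,9]=2  [3,7,8,9]=4  [4,6,7,9]=1  [5,7,8,9]=6  [6,7,8,9]=4
  size 5 → [3,4,6,7,9]=3  [3,5,7,8,9]=10  [3,6,7,8,9]=10  [4,6,7,8,9]=5  [5,6,7,8,9]=10
  size 6 → [2,3,4,6,7,9]=3  [3,4,6,7,8,9]=18  [3,5,6,7,8,9]=30  [4,5,6,7,8,9]=15
  size 7 → [0,2,3,4,6,7,9]=3  [1,2,3,4,6,7,9]=3  [2,3,4,6,7,8,9]=21  [3,4,5,6,7,8,9]=63
  size 8 → [0,1,2,3,4,6,7,9]=6  [0,2,3,4,6,7,8,9]=24  [1,2,3,4,6,7,8,9]=24  [2,3,4,5,6,7,8,9]=84
  first=0(b) contributes 108
  first=1(z) contributes 108
  first=5(y) contributes 54
|[w]| = 270

270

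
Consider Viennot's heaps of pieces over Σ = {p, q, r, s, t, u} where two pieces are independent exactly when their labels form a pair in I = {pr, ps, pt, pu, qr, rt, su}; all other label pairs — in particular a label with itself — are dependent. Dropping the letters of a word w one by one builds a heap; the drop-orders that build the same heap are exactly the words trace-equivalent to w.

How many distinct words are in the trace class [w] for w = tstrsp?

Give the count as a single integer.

0(t) covers ∅
1(s) covers 0:t
2(t) covers 1:s
3(r) covers 1:s
4(s) covers 2:t, 3:r
5(p) covers ∅
floor of heap: 0:t, 5:p
completions by unplaced set U, small U first (add the entries for U minus each lowest piece of U):
  |U|=1: {4}:1  {5}:1
  |U|=2: {2,4}:1  {3,4}:1  {4,5}:2
  |U|=3: {2,3,4}:2  {2,4,5}:3  {3,4,5}:3
  |U|=4: {1,2,3,4}:2  {2,3,4,5}:8
  start at 0(t): 10
  start at 5(p): 2
sum over floor = 12

12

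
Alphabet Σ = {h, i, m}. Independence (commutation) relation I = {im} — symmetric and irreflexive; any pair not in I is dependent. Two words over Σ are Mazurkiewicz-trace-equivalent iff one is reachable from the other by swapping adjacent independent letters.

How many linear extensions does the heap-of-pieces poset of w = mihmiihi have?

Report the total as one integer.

0(m) covers ∅
1(i) covers ∅
2(h) covers 0:m, 1:i
3(m) covers 2:h
4(i) covers 2:h
5(i) covers 4:i
6(h) covers 3:m, 5:i
7(i) covers 6:h
floor of heap: 0:m, 1:i
completions by unplaced set U, small U first (add the entries for U minus each lowest piece of U):
  |U|=1: {7}:1
  |U|=2: {6,7}:1
  |U|=3: {3,6,7}:1  {5,6,7}:1
  |U|=4: {3,5,6,7}:2  {4,5,6,7}:1
  |U|=5: {3,4,5,6,7}:3
  |U|=6: {2,3,4,5,6,7}:3
  start at 0(m): 3
  start at 1(i): 3
sum over floor = 6

6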